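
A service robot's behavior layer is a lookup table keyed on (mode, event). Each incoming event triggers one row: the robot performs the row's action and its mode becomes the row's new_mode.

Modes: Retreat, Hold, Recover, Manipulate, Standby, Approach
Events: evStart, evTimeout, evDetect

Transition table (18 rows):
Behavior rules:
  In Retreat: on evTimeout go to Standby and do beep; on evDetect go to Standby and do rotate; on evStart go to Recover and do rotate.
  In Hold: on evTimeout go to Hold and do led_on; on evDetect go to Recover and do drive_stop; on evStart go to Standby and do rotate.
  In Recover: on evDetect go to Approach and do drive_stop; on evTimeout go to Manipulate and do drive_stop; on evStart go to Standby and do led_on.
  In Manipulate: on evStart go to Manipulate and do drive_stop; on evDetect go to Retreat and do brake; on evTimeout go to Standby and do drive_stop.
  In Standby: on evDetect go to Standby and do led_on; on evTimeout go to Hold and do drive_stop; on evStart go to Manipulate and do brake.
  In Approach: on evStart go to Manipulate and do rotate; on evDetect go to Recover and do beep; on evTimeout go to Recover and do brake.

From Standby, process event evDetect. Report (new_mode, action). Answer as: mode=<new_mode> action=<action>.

mode=Standby action=led_on

current mode = Standby; filter table to that mode:
  (Standby, evDetect) → (Standby, led_on)  ← event matches
  (Standby, evTimeout) → (Hold, drive_stop)
  (Standby, evStart) → (Manipulate, brake)
event = evDetect selects (Standby, led_on)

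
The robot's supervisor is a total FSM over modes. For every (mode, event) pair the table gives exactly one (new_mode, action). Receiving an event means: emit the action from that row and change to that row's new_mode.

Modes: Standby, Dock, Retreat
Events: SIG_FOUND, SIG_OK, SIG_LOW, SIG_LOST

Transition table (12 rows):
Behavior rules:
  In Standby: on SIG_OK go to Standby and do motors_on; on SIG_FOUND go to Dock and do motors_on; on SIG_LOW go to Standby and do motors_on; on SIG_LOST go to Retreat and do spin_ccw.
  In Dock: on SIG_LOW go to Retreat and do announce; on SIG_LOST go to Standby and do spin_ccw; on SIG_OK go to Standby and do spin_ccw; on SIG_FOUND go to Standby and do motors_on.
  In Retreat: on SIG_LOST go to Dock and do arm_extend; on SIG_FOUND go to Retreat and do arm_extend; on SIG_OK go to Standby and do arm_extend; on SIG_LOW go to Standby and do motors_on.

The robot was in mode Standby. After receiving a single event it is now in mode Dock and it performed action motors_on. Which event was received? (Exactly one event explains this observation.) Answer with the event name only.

SIG_FOUND

try SIG_FOUND: (Standby, SIG_FOUND) → (Dock, motors_on)  ← matches
try SIG_OK: (Standby, SIG_OK) → (Standby, motors_on)
try SIG_LOW: (Standby, SIG_LOW) → (Standby, motors_on)
try SIG_LOST: (Standby, SIG_LOST) → (Retreat, spin_ccw)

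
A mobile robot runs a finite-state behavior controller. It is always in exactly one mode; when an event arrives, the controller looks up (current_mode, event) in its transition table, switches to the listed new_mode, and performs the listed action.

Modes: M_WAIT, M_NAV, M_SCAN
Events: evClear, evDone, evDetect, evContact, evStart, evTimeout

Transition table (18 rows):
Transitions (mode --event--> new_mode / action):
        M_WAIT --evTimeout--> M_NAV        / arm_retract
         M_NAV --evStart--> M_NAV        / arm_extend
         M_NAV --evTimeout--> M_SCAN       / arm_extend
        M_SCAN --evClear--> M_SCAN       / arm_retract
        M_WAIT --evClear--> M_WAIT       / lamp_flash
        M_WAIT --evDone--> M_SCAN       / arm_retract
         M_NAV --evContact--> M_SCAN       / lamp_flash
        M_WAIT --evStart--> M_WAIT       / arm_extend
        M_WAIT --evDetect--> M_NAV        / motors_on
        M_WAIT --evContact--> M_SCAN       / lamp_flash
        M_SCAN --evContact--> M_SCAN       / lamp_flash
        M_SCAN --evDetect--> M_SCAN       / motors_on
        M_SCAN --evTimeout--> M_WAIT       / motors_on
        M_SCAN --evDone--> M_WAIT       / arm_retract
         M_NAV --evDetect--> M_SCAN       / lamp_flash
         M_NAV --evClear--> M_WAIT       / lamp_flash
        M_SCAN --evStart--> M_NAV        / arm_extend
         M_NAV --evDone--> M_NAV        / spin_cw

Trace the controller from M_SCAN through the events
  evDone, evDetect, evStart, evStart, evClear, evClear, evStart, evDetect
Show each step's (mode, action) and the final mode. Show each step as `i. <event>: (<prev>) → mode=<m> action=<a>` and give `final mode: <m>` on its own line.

1. evDone: (M_SCAN) → mode=M_WAIT action=arm_retract
2. evDetect: (M_WAIT) → mode=M_NAV action=motors_on
3. evStart: (M_NAV) → mode=M_NAV action=arm_extend
4. evStart: (M_NAV) → mode=M_NAV action=arm_extend
5. evClear: (M_NAV) → mode=M_WAIT action=lamp_flash
6. evClear: (M_WAIT) → mode=M_WAIT action=lamp_flash
7. evStart: (M_WAIT) → mode=M_WAIT action=arm_extend
8. evDetect: (M_WAIT) → mode=M_NAV action=motors_on

final mode: M_NAV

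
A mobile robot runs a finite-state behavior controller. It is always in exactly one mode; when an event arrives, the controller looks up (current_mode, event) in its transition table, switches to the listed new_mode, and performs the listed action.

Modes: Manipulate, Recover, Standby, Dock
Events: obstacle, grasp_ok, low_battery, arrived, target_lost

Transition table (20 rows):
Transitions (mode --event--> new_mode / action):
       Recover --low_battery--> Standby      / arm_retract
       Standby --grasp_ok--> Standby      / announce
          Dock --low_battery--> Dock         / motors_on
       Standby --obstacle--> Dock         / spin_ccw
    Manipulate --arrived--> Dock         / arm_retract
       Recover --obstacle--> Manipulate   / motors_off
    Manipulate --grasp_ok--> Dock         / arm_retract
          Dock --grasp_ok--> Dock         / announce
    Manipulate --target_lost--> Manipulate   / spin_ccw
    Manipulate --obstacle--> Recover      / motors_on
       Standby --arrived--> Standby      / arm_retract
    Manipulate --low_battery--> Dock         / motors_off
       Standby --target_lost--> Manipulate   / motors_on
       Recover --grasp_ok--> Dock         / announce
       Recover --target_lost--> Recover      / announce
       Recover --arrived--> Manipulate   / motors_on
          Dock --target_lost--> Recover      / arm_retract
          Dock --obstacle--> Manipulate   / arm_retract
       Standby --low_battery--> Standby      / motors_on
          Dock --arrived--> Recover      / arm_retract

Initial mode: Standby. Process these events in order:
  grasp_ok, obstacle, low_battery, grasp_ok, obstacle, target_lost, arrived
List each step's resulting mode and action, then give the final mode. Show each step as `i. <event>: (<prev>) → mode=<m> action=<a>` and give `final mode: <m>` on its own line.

1. grasp_ok: (Standby) → mode=Standby action=announce
2. obstacle: (Standby) → mode=Dock action=spin_ccw
3. low_battery: (Dock) → mode=Dock action=motors_on
4. grasp_ok: (Dock) → mode=Dock action=announce
5. obstacle: (Dock) → mode=Manipulate action=arm_retract
6. target_lost: (Manipulate) → mode=Manipulate action=spin_ccw
7. arrived: (Manipulate) → mode=Dock action=arm_retract

final mode: Dock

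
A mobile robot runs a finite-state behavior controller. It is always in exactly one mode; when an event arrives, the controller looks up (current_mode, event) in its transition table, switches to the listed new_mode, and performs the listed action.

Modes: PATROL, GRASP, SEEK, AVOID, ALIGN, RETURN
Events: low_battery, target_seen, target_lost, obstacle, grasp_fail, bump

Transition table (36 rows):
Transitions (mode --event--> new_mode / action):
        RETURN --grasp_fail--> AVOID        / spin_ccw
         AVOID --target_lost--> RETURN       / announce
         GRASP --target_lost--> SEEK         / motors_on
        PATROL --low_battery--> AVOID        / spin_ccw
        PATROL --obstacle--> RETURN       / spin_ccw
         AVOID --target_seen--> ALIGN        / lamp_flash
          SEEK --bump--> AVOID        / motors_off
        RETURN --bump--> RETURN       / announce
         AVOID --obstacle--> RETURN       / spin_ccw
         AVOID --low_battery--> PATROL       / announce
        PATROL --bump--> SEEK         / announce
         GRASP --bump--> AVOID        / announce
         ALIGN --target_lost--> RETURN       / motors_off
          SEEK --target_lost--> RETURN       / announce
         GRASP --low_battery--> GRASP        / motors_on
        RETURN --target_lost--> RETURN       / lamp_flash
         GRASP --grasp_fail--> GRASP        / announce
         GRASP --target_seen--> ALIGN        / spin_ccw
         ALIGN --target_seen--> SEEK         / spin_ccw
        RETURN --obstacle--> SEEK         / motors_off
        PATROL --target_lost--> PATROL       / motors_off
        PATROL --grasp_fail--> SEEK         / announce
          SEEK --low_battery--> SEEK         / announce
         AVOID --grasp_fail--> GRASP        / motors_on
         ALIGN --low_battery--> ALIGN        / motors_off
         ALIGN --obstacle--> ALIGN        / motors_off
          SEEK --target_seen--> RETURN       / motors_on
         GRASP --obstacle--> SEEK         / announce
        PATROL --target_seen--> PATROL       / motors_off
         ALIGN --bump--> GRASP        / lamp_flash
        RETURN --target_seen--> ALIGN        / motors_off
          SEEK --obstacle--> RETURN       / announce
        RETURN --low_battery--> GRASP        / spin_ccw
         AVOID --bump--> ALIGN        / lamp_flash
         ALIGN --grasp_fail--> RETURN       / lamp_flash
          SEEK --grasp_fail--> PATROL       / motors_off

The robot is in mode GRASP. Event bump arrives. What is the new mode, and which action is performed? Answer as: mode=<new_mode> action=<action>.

current mode = GRASP; filter table to that mode:
  (GRASP, target_lost) → (SEEK, motors_on)
  (GRASP, bump) → (AVOID, announce)  ← event matches
  (GRASP, low_battery) → (GRASP, motors_on)
  (GRASP, grasp_fail) → (GRASP, announce)
  (GRASP, target_seen) → (ALIGN, spin_ccw)
  (GRASP, obstacle) → (SEEK, announce)
event = bump selects (AVOID, announce)

mode=AVOID action=announce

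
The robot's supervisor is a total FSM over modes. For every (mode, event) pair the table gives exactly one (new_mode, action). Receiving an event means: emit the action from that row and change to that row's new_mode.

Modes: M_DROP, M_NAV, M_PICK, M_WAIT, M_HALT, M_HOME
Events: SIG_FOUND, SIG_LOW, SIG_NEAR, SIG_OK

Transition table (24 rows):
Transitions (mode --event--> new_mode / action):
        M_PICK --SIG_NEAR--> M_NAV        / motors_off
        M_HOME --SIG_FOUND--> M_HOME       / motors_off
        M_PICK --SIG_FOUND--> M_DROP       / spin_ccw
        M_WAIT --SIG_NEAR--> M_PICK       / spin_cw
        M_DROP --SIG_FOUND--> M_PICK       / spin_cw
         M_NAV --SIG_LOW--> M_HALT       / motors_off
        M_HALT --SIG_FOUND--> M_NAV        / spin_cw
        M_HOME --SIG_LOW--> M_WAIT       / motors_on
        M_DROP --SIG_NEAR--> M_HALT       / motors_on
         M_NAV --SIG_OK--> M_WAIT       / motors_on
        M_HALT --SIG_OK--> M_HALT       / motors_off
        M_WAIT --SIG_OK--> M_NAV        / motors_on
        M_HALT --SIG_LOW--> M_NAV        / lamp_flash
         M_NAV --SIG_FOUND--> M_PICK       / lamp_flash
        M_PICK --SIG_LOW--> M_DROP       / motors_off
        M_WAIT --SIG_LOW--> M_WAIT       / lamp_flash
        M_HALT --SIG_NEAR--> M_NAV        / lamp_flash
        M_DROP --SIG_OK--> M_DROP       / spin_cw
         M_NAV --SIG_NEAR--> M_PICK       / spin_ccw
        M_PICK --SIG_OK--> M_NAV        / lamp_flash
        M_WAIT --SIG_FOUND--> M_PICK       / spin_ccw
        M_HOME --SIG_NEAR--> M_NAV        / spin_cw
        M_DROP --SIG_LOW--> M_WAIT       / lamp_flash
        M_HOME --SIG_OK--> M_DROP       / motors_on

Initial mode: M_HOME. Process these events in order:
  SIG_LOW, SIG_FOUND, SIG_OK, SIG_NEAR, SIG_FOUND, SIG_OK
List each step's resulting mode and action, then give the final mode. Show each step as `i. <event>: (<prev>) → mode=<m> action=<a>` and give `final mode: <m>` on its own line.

final mode: M_DROP

1. SIG_LOW: (M_HOME) → mode=M_WAIT action=motors_on
2. SIG_FOUND: (M_WAIT) → mode=M_PICK action=spin_ccw
3. SIG_OK: (M_PICK) → mode=M_NAV action=lamp_flash
4. SIG_NEAR: (M_NAV) → mode=M_PICK action=spin_ccw
5. SIG_FOUND: (M_PICK) → mode=M_DROP action=spin_ccw
6. SIG_OK: (M_DROP) → mode=M_DROP action=spin_cw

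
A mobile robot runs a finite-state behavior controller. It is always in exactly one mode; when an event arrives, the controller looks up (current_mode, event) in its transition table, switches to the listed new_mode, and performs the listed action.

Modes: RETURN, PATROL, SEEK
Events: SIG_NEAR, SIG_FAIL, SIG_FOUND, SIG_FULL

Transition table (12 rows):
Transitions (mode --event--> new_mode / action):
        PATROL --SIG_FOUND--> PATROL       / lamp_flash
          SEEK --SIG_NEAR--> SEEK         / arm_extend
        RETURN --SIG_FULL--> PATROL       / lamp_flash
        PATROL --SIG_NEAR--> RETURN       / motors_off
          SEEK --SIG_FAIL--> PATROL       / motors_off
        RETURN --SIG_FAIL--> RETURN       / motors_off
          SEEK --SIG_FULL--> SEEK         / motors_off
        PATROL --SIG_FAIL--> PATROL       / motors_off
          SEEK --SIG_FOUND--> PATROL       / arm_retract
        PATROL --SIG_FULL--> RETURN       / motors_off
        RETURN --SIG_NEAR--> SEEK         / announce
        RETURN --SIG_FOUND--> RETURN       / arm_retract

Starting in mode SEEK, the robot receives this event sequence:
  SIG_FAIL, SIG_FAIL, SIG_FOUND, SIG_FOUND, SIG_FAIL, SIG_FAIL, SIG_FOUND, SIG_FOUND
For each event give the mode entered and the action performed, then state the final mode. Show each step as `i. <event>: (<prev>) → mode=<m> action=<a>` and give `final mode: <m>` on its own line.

1. SIG_FAIL: (SEEK) → mode=PATROL action=motors_off
2. SIG_FAIL: (PATROL) → mode=PATROL action=motors_off
3. SIG_FOUND: (PATROL) → mode=PATROL action=lamp_flash
4. SIG_FOUND: (PATROL) → mode=PATROL action=lamp_flash
5. SIG_FAIL: (PATROL) → mode=PATROL action=motors_off
6. SIG_FAIL: (PATROL) → mode=PATROL action=motors_off
7. SIG_FOUND: (PATROL) → mode=PATROL action=lamp_flash
8. SIG_FOUND: (PATROL) → mode=PATROL action=lamp_flash

final mode: PATROL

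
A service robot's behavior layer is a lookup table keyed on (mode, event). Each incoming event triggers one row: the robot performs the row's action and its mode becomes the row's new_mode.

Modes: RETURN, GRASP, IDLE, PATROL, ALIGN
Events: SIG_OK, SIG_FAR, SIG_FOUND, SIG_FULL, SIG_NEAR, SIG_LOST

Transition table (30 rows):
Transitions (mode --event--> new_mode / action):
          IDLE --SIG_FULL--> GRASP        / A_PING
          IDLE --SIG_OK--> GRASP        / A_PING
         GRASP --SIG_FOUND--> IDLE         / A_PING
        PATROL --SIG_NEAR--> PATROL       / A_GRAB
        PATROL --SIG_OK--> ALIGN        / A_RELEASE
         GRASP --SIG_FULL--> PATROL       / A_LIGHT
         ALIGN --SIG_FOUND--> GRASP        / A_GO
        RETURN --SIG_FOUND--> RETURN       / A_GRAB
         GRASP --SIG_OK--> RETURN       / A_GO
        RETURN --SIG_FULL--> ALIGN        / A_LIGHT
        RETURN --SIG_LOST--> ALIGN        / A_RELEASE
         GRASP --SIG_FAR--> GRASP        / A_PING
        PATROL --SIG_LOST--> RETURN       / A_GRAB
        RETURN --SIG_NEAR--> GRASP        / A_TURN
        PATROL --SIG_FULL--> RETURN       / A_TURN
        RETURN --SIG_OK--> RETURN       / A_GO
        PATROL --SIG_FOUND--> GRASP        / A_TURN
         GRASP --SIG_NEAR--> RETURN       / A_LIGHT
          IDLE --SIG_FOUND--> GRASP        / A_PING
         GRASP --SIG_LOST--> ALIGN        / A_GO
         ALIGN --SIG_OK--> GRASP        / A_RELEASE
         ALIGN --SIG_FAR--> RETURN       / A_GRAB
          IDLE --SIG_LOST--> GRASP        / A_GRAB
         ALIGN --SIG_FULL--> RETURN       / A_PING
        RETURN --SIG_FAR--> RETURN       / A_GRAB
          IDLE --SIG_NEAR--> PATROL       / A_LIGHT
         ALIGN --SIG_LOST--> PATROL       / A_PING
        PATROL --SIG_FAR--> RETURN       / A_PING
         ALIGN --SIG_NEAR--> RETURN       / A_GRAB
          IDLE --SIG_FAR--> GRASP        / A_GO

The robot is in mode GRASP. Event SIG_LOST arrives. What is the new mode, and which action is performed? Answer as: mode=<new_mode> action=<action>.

current mode = GRASP; filter table to that mode:
  (GRASP, SIG_FOUND) → (IDLE, A_PING)
  (GRASP, SIG_FULL) → (PATROL, A_LIGHT)
  (GRASP, SIG_OK) → (RETURN, A_GO)
  (GRASP, SIG_FAR) → (GRASP, A_PING)
  (GRASP, SIG_NEAR) → (RETURN, A_LIGHT)
  (GRASP, SIG_LOST) → (ALIGN, A_GO)  ← event matches
event = SIG_LOST selects (ALIGN, A_GO)

mode=ALIGN action=A_GO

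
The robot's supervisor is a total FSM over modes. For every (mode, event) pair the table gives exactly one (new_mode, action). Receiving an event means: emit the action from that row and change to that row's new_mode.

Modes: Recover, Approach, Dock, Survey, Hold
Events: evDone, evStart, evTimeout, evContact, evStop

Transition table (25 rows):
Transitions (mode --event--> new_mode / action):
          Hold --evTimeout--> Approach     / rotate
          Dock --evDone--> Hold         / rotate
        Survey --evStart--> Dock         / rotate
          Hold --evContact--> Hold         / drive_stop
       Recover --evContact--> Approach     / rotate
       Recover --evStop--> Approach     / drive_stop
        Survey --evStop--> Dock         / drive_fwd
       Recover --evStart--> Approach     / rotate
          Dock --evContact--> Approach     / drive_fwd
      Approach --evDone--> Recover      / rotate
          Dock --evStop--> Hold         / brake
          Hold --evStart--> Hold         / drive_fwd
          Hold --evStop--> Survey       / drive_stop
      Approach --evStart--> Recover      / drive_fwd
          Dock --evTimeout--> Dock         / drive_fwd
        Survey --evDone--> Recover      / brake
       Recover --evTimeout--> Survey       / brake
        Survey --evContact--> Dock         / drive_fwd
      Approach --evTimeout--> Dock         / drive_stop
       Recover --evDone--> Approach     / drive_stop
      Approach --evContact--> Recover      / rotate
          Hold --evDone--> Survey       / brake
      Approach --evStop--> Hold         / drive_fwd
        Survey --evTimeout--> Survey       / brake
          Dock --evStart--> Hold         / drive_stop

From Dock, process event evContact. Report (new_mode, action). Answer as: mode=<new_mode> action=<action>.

current mode = Dock; filter table to that mode:
  (Dock, evDone) → (Hold, rotate)
  (Dock, evContact) → (Approach, drive_fwd)  ← event matches
  (Dock, evStop) → (Hold, brake)
  (Dock, evTimeout) → (Dock, drive_fwd)
  (Dock, evStart) → (Hold, drive_stop)
event = evContact selects (Approach, drive_fwd)

mode=Approach action=drive_fwd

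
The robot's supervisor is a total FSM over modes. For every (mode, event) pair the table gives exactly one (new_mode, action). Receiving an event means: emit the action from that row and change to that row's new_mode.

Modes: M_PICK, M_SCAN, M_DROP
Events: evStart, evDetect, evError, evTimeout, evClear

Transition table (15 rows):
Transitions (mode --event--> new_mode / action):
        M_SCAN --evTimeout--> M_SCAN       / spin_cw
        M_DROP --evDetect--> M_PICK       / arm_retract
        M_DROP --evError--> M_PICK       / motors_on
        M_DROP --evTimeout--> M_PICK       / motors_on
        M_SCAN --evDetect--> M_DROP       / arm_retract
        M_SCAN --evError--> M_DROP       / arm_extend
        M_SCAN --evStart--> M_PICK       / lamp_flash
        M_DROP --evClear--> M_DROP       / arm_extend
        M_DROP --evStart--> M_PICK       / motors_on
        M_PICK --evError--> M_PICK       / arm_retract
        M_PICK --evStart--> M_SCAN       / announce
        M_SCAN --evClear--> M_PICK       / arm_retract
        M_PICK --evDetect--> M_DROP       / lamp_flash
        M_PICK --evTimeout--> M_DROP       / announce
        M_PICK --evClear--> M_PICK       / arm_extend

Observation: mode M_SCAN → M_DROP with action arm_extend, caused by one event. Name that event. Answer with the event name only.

try evStart: (M_SCAN, evStart) → (M_PICK, lamp_flash)
try evDetect: (M_SCAN, evDetect) → (M_DROP, arm_retract)
try evError: (M_SCAN, evError) → (M_DROP, arm_extend)  ← matches
try evTimeout: (M_SCAN, evTimeout) → (M_SCAN, spin_cw)
try evClear: (M_SCAN, evClear) → (M_PICK, arm_retract)

evError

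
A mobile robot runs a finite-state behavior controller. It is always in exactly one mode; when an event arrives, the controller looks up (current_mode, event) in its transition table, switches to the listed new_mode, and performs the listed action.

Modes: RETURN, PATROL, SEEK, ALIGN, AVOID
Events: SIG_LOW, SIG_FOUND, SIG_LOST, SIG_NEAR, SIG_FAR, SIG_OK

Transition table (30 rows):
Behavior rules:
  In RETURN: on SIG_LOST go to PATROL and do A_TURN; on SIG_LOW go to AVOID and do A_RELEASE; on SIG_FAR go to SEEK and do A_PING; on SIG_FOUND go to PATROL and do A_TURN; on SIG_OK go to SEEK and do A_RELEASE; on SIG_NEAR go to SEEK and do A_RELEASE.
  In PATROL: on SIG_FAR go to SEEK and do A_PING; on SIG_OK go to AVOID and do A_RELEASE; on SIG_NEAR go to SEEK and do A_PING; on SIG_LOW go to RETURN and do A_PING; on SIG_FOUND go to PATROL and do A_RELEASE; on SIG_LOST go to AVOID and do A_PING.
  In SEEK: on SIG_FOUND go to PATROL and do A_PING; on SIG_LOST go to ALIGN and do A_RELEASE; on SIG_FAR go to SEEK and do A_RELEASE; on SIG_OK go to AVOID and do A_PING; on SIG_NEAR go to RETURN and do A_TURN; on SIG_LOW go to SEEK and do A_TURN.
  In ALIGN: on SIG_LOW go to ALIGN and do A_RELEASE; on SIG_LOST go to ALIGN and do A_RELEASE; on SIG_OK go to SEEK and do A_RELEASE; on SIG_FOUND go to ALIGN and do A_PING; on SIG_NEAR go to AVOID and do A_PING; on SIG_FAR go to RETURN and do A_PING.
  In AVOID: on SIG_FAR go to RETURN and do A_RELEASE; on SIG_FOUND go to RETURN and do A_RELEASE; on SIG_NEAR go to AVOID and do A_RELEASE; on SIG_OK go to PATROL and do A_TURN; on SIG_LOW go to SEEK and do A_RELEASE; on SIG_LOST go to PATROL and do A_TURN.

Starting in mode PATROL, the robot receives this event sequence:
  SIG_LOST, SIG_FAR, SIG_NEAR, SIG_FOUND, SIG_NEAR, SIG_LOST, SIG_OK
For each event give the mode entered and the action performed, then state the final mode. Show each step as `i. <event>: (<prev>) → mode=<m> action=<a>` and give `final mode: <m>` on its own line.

1. SIG_LOST: (PATROL) → mode=AVOID action=A_PING
2. SIG_FAR: (AVOID) → mode=RETURN action=A_RELEASE
3. SIG_NEAR: (RETURN) → mode=SEEK action=A_RELEASE
4. SIG_FOUND: (SEEK) → mode=PATROL action=A_PING
5. SIG_NEAR: (PATROL) → mode=SEEK action=A_PING
6. SIG_LOST: (SEEK) → mode=ALIGN action=A_RELEASE
7. SIG_OK: (ALIGN) → mode=SEEK action=A_RELEASE

final mode: SEEK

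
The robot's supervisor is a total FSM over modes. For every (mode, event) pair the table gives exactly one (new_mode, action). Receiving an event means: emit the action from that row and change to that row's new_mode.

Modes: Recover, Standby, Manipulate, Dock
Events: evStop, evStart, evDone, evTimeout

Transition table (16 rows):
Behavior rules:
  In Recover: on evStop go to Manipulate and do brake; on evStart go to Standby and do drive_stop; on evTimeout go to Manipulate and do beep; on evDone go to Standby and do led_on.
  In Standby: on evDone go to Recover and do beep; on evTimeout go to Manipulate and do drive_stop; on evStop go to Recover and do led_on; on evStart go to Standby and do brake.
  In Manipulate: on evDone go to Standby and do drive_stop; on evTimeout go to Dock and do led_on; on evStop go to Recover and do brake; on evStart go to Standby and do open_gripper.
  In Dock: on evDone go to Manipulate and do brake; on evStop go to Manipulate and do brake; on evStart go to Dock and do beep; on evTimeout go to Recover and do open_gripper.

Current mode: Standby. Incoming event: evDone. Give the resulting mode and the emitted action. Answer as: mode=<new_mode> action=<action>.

mode=Recover action=beep

current mode = Standby; filter table to that mode:
  (Standby, evDone) → (Recover, beep)  ← event matches
  (Standby, evTimeout) → (Manipulate, drive_stop)
  (Standby, evStop) → (Recover, led_on)
  (Standby, evStart) → (Standby, brake)
event = evDone selects (Recover, beep)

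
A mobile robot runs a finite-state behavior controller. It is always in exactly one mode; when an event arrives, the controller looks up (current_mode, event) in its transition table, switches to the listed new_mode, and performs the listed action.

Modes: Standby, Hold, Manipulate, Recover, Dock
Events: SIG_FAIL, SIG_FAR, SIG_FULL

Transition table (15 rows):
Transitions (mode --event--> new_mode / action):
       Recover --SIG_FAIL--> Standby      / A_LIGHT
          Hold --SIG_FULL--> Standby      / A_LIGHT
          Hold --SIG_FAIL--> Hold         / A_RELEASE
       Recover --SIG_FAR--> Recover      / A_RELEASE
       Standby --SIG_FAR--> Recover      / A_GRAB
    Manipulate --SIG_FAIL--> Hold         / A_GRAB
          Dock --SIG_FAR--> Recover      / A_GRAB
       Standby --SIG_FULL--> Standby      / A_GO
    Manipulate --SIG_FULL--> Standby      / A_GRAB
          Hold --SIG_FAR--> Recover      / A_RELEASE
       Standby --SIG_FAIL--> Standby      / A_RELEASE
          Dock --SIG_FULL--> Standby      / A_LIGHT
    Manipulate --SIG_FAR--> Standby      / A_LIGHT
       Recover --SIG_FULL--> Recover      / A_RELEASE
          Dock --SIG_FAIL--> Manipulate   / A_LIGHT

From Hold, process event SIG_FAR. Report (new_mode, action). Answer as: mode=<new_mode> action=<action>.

current mode = Hold; filter table to that mode:
  (Hold, SIG_FULL) → (Standby, A_LIGHT)
  (Hold, SIG_FAIL) → (Hold, A_RELEASE)
  (Hold, SIG_FAR) → (Recover, A_RELEASE)  ← event matches
event = SIG_FAR selects (Recover, A_RELEASE)

mode=Recover action=A_RELEASE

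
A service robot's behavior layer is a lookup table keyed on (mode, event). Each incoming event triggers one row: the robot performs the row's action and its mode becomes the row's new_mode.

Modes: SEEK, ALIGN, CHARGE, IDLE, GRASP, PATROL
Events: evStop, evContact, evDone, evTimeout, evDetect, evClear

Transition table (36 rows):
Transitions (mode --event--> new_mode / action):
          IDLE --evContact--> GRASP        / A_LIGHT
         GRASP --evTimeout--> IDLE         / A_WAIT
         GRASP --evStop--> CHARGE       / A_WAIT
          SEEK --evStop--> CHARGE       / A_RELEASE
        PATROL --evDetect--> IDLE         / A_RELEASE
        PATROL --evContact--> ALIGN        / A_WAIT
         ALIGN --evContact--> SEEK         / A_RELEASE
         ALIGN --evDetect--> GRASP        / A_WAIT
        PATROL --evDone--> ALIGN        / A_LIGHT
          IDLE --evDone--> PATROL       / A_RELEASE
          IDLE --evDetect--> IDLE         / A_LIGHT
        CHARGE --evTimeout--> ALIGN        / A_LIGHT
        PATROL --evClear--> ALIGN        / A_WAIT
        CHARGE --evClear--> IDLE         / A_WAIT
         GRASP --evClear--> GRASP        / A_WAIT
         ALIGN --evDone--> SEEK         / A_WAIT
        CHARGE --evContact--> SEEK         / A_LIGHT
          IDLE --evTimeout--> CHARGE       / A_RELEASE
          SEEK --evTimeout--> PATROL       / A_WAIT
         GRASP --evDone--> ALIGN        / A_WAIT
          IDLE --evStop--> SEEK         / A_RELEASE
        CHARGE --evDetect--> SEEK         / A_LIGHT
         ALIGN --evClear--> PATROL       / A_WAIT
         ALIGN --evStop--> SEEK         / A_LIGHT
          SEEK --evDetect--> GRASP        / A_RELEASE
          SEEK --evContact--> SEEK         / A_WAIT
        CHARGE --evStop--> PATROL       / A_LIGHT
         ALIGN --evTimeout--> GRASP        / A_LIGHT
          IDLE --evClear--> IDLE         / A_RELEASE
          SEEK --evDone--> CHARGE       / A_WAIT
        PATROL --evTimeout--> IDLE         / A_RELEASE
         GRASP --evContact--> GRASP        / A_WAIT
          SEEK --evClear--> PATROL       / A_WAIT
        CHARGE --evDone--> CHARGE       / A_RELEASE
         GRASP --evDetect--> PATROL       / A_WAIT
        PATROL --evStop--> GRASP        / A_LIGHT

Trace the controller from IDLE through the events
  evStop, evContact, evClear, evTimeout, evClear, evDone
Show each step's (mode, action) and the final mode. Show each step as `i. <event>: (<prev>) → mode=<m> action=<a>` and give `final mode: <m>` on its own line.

final mode: PATROL

1. evStop: (IDLE) → mode=SEEK action=A_RELEASE
2. evContact: (SEEK) → mode=SEEK action=A_WAIT
3. evClear: (SEEK) → mode=PATROL action=A_WAIT
4. evTimeout: (PATROL) → mode=IDLE action=A_RELEASE
5. evClear: (IDLE) → mode=IDLE action=A_RELEASE
6. evDone: (IDLE) → mode=PATROL action=A_RELEASE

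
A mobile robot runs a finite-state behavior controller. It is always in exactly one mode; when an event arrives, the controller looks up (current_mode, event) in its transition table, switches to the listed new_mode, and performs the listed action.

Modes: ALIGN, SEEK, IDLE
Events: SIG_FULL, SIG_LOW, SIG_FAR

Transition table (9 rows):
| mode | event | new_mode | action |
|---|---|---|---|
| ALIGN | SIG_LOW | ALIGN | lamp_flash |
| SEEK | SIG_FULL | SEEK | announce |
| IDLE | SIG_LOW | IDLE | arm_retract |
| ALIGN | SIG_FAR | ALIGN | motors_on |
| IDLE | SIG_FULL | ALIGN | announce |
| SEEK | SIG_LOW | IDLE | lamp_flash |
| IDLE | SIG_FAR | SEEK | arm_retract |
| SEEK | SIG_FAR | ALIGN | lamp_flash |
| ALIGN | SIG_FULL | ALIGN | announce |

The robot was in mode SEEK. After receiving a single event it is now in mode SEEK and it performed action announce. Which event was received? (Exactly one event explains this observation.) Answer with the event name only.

SIG_FULL

try SIG_FULL: (SEEK, SIG_FULL) → (SEEK, announce)  ← matches
try SIG_LOW: (SEEK, SIG_LOW) → (IDLE, lamp_flash)
try SIG_FAR: (SEEK, SIG_FAR) → (ALIGN, lamp_flash)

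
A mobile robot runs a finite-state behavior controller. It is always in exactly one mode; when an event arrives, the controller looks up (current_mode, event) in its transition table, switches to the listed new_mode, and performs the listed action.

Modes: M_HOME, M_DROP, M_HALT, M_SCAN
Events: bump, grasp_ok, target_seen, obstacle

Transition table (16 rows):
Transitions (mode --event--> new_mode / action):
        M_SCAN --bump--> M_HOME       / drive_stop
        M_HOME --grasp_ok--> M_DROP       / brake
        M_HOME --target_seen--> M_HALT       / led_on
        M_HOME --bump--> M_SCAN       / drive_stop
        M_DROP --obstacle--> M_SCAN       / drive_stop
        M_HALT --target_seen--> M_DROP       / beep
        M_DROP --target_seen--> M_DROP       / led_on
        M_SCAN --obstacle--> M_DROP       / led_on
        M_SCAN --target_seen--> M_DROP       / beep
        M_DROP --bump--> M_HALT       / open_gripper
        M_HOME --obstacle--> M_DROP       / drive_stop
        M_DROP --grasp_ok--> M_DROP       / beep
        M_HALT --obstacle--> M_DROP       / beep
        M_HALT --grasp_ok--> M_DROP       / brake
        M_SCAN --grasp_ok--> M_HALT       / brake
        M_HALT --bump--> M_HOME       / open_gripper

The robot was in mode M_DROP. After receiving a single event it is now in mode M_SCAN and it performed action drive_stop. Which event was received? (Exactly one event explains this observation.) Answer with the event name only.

obstacle

try bump: (M_DROP, bump) → (M_HALT, open_gripper)
try grasp_ok: (M_DROP, grasp_ok) → (M_DROP, beep)
try target_seen: (M_DROP, target_seen) → (M_DROP, led_on)
try obstacle: (M_DROP, obstacle) → (M_SCAN, drive_stop)  ← matches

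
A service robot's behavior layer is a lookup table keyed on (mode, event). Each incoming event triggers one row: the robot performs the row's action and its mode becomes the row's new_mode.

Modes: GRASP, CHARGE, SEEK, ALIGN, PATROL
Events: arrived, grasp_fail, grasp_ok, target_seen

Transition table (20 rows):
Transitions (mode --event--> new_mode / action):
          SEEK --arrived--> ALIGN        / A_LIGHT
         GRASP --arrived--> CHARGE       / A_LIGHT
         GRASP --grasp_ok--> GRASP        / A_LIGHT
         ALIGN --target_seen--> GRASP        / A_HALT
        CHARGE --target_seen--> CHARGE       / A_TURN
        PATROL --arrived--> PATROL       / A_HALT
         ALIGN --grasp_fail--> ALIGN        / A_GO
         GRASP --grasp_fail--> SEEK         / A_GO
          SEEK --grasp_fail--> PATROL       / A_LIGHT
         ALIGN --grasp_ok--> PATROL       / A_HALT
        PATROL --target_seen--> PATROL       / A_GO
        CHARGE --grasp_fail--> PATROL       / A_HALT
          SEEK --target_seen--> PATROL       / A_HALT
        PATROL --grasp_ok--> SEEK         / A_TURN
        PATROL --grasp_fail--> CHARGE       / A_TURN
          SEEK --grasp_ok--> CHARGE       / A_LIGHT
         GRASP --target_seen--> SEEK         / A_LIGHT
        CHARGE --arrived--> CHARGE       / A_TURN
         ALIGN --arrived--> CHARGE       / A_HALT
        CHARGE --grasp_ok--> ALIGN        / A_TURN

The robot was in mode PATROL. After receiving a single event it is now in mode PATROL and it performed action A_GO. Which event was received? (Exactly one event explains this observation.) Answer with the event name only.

try arrived: (PATROL, arrived) → (PATROL, A_HALT)
try grasp_fail: (PATROL, grasp_fail) → (CHARGE, A_TURN)
try grasp_ok: (PATROL, grasp_ok) → (SEEK, A_TURN)
try target_seen: (PATROL, target_seen) → (PATROL, A_GO)  ← matches

target_seen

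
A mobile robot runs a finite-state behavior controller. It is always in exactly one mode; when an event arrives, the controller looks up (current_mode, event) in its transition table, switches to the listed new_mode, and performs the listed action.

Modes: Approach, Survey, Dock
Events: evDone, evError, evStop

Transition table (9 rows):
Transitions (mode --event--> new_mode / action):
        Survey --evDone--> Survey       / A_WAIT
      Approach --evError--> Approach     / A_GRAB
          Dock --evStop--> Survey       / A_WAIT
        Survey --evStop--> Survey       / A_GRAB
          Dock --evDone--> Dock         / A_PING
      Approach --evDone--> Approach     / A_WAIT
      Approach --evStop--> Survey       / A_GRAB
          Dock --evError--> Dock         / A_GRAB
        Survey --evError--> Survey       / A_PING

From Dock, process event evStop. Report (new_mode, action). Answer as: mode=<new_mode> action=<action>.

current mode = Dock; filter table to that mode:
  (Dock, evStop) → (Survey, A_WAIT)  ← event matches
  (Dock, evDone) → (Dock, A_PING)
  (Dock, evError) → (Dock, A_GRAB)
event = evStop selects (Survey, A_WAIT)

mode=Survey action=A_WAIT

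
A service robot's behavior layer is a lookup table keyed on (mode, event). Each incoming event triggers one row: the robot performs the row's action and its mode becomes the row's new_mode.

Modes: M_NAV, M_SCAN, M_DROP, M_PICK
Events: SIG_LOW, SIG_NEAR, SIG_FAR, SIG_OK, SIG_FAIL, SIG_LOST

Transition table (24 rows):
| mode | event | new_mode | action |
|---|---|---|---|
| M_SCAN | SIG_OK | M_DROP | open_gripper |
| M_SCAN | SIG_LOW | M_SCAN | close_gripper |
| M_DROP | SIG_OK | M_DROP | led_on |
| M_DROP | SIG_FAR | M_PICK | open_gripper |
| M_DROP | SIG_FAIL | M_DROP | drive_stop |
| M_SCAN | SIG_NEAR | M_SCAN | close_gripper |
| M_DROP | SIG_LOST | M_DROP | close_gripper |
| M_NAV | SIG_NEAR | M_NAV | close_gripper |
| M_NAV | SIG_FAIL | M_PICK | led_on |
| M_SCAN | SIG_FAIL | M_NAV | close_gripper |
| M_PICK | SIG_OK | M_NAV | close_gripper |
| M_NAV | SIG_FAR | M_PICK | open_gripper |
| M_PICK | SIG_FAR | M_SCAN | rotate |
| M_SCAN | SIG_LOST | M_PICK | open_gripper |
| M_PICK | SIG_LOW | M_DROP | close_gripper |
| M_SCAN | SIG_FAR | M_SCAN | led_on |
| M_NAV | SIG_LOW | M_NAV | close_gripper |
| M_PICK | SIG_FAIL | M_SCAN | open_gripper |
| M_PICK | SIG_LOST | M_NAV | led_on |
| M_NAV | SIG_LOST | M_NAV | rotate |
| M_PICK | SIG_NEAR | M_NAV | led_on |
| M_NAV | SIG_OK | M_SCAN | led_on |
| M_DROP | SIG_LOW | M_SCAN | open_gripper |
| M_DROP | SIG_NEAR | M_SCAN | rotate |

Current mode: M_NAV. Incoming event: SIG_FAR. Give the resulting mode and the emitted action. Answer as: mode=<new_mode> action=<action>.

mode=M_PICK action=open_gripper

current mode = M_NAV; filter table to that mode:
  (M_NAV, SIG_NEAR) → (M_NAV, close_gripper)
  (M_NAV, SIG_FAIL) → (M_PICK, led_on)
  (M_NAV, SIG_FAR) → (M_PICK, open_gripper)  ← event matches
  (M_NAV, SIG_LOW) → (M_NAV, close_gripper)
  (M_NAV, SIG_LOST) → (M_NAV, rotate)
  (M_NAV, SIG_OK) → (M_SCAN, led_on)
event = SIG_FAR selects (M_PICK, open_gripper)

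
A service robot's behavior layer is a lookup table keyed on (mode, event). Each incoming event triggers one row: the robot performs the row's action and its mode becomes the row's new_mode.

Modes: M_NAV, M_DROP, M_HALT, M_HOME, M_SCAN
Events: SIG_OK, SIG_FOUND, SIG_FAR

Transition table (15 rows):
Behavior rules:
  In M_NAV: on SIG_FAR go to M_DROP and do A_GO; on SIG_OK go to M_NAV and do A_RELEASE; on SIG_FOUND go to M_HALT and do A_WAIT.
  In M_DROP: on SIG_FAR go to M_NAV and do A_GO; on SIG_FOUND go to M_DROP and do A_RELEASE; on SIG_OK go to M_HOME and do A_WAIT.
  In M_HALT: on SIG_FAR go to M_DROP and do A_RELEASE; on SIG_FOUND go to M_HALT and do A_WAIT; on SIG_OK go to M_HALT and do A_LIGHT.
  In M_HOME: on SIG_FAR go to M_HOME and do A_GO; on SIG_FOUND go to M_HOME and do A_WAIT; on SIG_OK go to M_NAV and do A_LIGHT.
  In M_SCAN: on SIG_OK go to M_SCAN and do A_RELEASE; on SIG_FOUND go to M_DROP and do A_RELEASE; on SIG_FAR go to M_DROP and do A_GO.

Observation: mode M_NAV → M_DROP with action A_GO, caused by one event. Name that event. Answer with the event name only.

try SIG_OK: (M_NAV, SIG_OK) → (M_NAV, A_RELEASE)
try SIG_FOUND: (M_NAV, SIG_FOUND) → (M_HALT, A_WAIT)
try SIG_FAR: (M_NAV, SIG_FAR) → (M_DROP, A_GO)  ← matches

SIG_FAR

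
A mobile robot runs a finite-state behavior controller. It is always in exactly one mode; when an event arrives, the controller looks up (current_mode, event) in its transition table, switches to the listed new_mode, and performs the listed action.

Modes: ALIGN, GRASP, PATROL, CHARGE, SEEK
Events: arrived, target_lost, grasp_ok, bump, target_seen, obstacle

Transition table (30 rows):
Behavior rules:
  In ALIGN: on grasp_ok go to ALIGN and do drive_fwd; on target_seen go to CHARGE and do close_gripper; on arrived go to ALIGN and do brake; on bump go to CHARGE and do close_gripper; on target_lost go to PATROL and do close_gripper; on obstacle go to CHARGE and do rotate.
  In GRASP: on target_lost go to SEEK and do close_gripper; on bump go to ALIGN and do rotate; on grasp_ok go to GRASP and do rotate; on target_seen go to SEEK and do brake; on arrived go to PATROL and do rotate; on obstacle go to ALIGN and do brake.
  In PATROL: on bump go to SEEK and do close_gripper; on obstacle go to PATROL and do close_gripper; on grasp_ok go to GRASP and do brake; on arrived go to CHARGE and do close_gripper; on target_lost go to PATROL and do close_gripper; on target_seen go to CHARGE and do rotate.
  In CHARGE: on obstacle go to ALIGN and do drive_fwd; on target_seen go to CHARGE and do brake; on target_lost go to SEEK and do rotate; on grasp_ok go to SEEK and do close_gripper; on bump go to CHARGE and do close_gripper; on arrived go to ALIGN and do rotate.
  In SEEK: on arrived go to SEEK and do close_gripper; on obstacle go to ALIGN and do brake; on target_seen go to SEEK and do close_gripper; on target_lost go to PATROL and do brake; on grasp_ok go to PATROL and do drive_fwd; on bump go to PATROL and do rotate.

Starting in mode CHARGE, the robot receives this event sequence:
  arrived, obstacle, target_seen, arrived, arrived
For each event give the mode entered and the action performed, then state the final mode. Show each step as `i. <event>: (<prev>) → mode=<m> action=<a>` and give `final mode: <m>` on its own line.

final mode: ALIGN

1. arrived: (CHARGE) → mode=ALIGN action=rotate
2. obstacle: (ALIGN) → mode=CHARGE action=rotate
3. target_seen: (CHARGE) → mode=CHARGE action=brake
4. arrived: (CHARGE) → mode=ALIGN action=rotate
5. arrived: (ALIGN) → mode=ALIGN action=brake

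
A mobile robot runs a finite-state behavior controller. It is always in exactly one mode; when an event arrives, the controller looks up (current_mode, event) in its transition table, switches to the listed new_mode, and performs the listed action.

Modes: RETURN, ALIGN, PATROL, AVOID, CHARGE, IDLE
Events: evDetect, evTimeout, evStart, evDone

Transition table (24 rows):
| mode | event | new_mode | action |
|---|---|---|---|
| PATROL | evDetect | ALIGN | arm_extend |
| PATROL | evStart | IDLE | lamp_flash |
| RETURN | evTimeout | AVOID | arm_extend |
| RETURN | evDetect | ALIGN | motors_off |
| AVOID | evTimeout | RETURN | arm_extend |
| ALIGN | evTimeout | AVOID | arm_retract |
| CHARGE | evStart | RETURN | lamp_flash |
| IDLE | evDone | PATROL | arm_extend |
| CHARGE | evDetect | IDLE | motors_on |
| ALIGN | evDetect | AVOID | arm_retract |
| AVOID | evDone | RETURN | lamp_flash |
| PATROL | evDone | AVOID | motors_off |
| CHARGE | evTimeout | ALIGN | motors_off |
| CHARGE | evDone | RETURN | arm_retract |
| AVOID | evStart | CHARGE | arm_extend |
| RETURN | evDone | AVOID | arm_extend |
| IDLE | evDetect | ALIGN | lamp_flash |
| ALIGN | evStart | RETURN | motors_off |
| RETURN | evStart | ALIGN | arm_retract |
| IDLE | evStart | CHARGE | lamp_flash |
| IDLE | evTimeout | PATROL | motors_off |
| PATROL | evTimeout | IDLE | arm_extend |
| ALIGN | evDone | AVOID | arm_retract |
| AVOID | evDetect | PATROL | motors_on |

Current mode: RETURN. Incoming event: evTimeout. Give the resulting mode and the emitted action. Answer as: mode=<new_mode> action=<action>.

current mode = RETURN; filter table to that mode:
  (RETURN, evTimeout) → (AVOID, arm_extend)  ← event matches
  (RETURN, evDetect) → (ALIGN, motors_off)
  (RETURN, evDone) → (AVOID, arm_extend)
  (RETURN, evStart) → (ALIGN, arm_retract)
event = evTimeout selects (AVOID, arm_extend)

mode=AVOID action=arm_extend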